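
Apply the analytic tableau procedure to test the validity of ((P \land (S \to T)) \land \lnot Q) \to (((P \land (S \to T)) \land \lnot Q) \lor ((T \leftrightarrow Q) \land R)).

Assume the negation and expand:
Initial set: {\lnot (((P \land (S \to T)) \land \lnot Q) \to (((P \land (S \to T)) \land \lnot Q) \lor ((T \leftrightarrow Q) \land R)))}.
\lnot (((P \land (S \to T)) \land \lnot Q) \to (((P \land (S \to T)) \land \lnot Q) \lor ((T \leftrightarrow Q) \land R))): α-rule — add ((P \land (S \to T)) \land \lnot Q), \lnot (((P \land (S \to T)) \land \lnot Q) \lor ((T \leftrightarrow Q) \land R)).
((P \land (S \to T)) \land \lnot Q): α-rule — add (P \land (S \to T)), \lnot Q.
\lnot (((P \land (S \to T)) \land \lnot Q) \lor ((T \leftrightarrow Q) \land R)): α-rule — add \lnot ((P \land (S \to T)) \land \lnot Q), \lnot ((T \leftrightarrow Q) \land R).
(P \land (S \to T)): α-rule — add P, (S \to T).
\lnot ((P \land (S \to T)) \land \lnot Q): β-rule — branch into \lnot (P \land (S \to T))  //  \lnot \lnot Q.
  branch 1 (add \lnot (P \land (S \to T))):
    \lnot ((T \leftrightarrow Q) \land R): β-rule — branch into \lnot (T \leftrightarrow Q)  //  \lnot R.
      branch 1.1 (add \lnot (T \leftrightarrow Q)):
        (S \to T): β-rule — branch into \lnot S  //  T.
          branch 1.1.1 (add \lnot S):
            \lnot (P \land (S \to T)): β-rule — branch into \lnot P  //  \lnot (S \to T).
              branch 1.1.1.1 (add \lnot P):
                × closes — contains both P and \lnot P.
              branch 1.1.1.2 (add \lnot (S \to T)):
                \lnot (S \to T): α-rule — add S, \lnot T.
                × closes — contains both S and \lnot S.
          branch 1.1.2 (add T):
            \lnot (P \land (S \to T)): β-rule — branch into \lnot P  //  \lnot (S \to T).
              branch 1.1.2.1 (add \lnot P):
                × closes — contains both P and \lnot P.
              branch 1.1.2.2 (add \lnot (S \to T)):
                \lnot (S \to T): α-rule — add S, \lnot T.
                × closes — contains both T and \lnot T.
      branch 1.2 (add \lnot R):
        (S \to T): β-rule — branch into \lnot S  //  T.
          branch 1.2.1 (add \lnot S):
            \lnot (P \land (S \to T)): β-rule — branch into \lnot P  //  \lnot (S \to T).
              branch 1.2.1.1 (add \lnot P):
                × closes — contains both P and \lnot P.
              branch 1.2.1.2 (add \lnot (S \to T)):
                \lnot (S \to T): α-rule — add S, \lnot T.
                × closes — contains both S and \lnot S.
          branch 1.2.2 (add T):
            \lnot (P \land (S \to T)): β-rule — branch into \lnot P  //  \lnot (S \to T).
              branch 1.2.2.1 (add \lnot P):
                × closes — contains both P and \lnot P.
              branch 1.2.2.2 (add \lnot (S \to T)):
                \lnot (S \to T): α-rule — add S, \lnot T.
                × closes — contains both T and \lnot T.
  branch 2 (add \lnot \lnot Q):
    × closes — contains both Q and \lnot Q.
All 9 branches close.
Every branch closed, so the negation is unsatisfiable and the formula is valid.

Valid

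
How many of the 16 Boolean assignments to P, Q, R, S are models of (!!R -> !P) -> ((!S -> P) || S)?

12

Initial set: {((!!R -> !P) -> ((!S -> P) || S))}.
((!!R -> !P) -> ((!S -> P) || S)): β-rule — branch into !(!!R -> !P)  //  ((!S -> P) || S).
  branch 1 (add !(!!R -> !P)):
    !(!!R -> !P): α-rule — add !!R, !!P.
    !!R: drop double negation, giving R.
    ○ open, literals {P=T, R=T}.
  branch 2 (add ((!S -> P) || S)):
    ((!S -> P) || S): β-rule — branch into (!S -> P)  //  S.
      branch 2.1 (add (!S -> P)):
        (!S -> P): β-rule — branch into !!S  //  P.
          branch 2.1.1 (add !!S):
            ○ open, literals {S=T}.
          branch 2.1.2 (add P):
            ○ open, literals {P=T}.
      branch 2.2 (add S):
        ○ open, literals {S=T}.
0 branches closed, 4 open.
Each open branch fixes some atoms; the unmentioned ones are free. Counting distinct full assignments: branch {P=T, R=T} (Q, S) contributes 4 new; branch {S=T} (P, Q, R) contributes 6 new; branch {P=T} (Q, R, S) contributes 2 new; branch {S=T} (P, Q, R) contributes 0 new. Total: 12.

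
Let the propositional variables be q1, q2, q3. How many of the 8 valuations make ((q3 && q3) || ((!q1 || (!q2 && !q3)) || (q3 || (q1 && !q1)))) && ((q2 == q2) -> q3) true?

Initial set: {(((q3 && q3) || ((!q1 || (!q2 && !q3)) || (q3 || (q1 && !q1)))) && ((q2 == q2) -> q3))}.
(((q3 && q3) || ((!q1 || (!q2 && !q3)) || (q3 || (q1 && !q1)))) && ((q2 == q2) -> q3)): α-rule — add ((q3 && q3) || ((!q1 || (!q2 && !q3)) || (q3 || (q1 && !q1)))), ((q2 == q2) -> q3).
((q3 && q3) || ((!q1 || (!q2 && !q3)) || (q3 || (q1 && !q1)))): β-rule — branch into (q3 && q3)  //  ((!q1 || (!q2 && !q3)) || (q3 || (q1 && !q1))).
  branch 1 (add (q3 && q3)):
    (q3 && q3): α-rule — add q3, q3.
    ((q2 == q2) -> q3): β-rule — branch into !(q2 == q2)  //  q3.
      branch 1.1 (add !(q2 == q2)):
        !(q2 == q2): β-rule — branch into q2, !q2  //  !q2, q2.
          branch 1.1.1 (add q2, !q2):
            × closes — contains both q2 and !q2.
          branch 1.1.2 (add !q2, q2):
            × closes — contains both q2 and !q2.
      branch 1.2 (add q3):
        ○ open, literals {q3=true}.
  branch 2 (add ((!q1 || (!q2 && !q3)) || (q3 || (q1 && !q1)))):
    ((q2 == q2) -> q3): β-rule — branch into !(q2 == q2)  //  q3.
      branch 2.1 (add !(q2 == q2)):
        ((!q1 || (!q2 && !q3)) || (q3 || (q1 && !q1))): β-rule — branch into (!q1 || (!q2 && !q3))  //  (q3 || (q1 && !q1)).
          branch 2.1.1 (add (!q1 || (!q2 && !q3))):
            !(q2 == q2): β-rule — branch into q2, !q2  //  !q2, q2.
              branch 2.1.1.1 (add q2, !q2):
                × closes — contains both q2 and !q2.
              branch 2.1.1.2 (add !q2, q2):
                × closes — contains both q2 and !q2.
          branch 2.1.2 (add (q3 || (q1 && !q1))):
            !(q2 == q2): β-rule — branch into q2, !q2  //  !q2, q2.
              branch 2.1.2.1 (add q2, !q2):
                × closes — contains both q2 and !q2.
              branch 2.1.2.2 (add !q2, q2):
                × closes — contains both q2 and !q2.
      branch 2.2 (add q3):
        ((!q1 || (!q2 && !q3)) || (q3 || (q1 && !q1))): β-rule — branch into (!q1 || (!q2 && !q3))  //  (q3 || (q1 && !q1)).
          branch 2.2.1 (add (!q1 || (!q2 && !q3))):
            (!q1 || (!q2 && !q3)): β-rule — branch into !q1  //  (!q2 && !q3).
              branch 2.2.1.1 (add !q1):
                ○ open, literals {q1=false, q3=true}.
              branch 2.2.1.2 (add (!q2 && !q3)):
                (!q2 && !q3): α-rule — add !q2, !q3.
                × closes — contains both q3 and !q3.
          branch 2.2.2 (add (q3 || (q1 && !q1))):
            (q3 || (q1 && !q1)): β-rule — branch into q3  //  (q1 && !q1).
              branch 2.2.2.1 (add q3):
                ○ open, literals {q3=true}.
              branch 2.2.2.2 (add (q1 && !q1)):
                (q1 && !q1): α-rule — add q1, !q1.
                × closes — contains both q1 and !q1.
8 branches closed, 3 open.
Each open branch fixes some atoms; the unmentioned ones are free. Counting distinct full assignments: branch {q3=true} (q1, q2) contributes 4 new; branch {q1=false, q3=true} (q2) contributes 0 new; branch {q3=true} (q1, q2) contributes 0 new. Total: 4.

4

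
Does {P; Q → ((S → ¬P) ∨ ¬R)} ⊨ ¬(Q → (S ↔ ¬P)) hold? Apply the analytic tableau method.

Initial set: {P; (Q → ((S → ¬P) ∨ ¬R)); ¬¬(Q → (S ↔ ¬P))}.
(Q → ((S → ¬P) ∨ ¬R)): β-rule — branch into ¬Q  //  ((S → ¬P) ∨ ¬R).
  branch 1 (add ¬Q):
    ¬¬(Q → (S ↔ ¬P)): β-rule — branch into ¬Q  //  (S ↔ ¬P).
      branch 1.1 (add ¬Q):
        ○ open, literals {P=true, Q=false}.
      branch 1.2 (add (S ↔ ¬P)):
        (S ↔ ¬P): β-rule — branch into S, ¬P  //  ¬S, ¬¬P.
          branch 1.2.1 (add S, ¬P):
            × closes — contains both P and ¬P.
          branch 1.2.2 (add ¬S, ¬¬P):
            ○ open, literals {P=true, Q=false, S=false}.
  branch 2 (add ((S → ¬P) ∨ ¬R)):
    ¬¬(Q → (S ↔ ¬P)): β-rule — branch into ¬Q  //  (S ↔ ¬P).
      branch 2.1 (add ¬Q):
        ((S → ¬P) ∨ ¬R): β-rule — branch into (S → ¬P)  //  ¬R.
          branch 2.1.1 (add (S → ¬P)):
            (S → ¬P): β-rule — branch into ¬S  //  ¬P.
              branch 2.1.1.1 (add ¬S):
                ○ open, literals {P=true, Q=false, S=false}.
              branch 2.1.1.2 (add ¬P):
                × closes — contains both P and ¬P.
          branch 2.1.2 (add ¬R):
            ○ open, literals {P=true, Q=false, R=false}.
      branch 2.2 (add (S ↔ ¬P)):
        ((S → ¬P) ∨ ¬R): β-rule — branch into (S → ¬P)  //  ¬R.
          branch 2.2.1 (add (S → ¬P)):
            (S ↔ ¬P): β-rule — branch into S, ¬P  //  ¬S, ¬¬P.
              branch 2.2.1.1 (add S, ¬P):
                × closes — contains both P and ¬P.
              branch 2.2.1.2 (add ¬S, ¬¬P):
                (S → ¬P): β-rule — branch into ¬S  //  ¬P.
                  branch 2.2.1.2.1 (add ¬S):
                    ○ open, literals {P=true, S=false}.
                  branch 2.2.1.2.2 (add ¬P):
                    × closes — contains both P and ¬P.
          branch 2.2.2 (add ¬R):
            (S ↔ ¬P): β-rule — branch into S, ¬P  //  ¬S, ¬¬P.
              branch 2.2.2.1 (add S, ¬P):
                × closes — contains both P and ¬P.
              branch 2.2.2.2 (add ¬S, ¬¬P):
                ○ open, literals {P=true, R=false, S=false}.
5 branches closed, 6 open.
An open branch gives a countermodel: P=true, Q=false (unmentioned atoms arbitrary); the premises hold there but the conclusion fails.

No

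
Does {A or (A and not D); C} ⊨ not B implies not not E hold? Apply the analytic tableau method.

No

Initial set: {(A or (A and not D)); C; not (not B implies not not E)}.
not (not B implies not not E): α-rule — add not B, not not not E.
not not not E: drop double negation, giving not E.
(A or (A and not D)): β-rule — branch into A  //  (A and not D).
  branch 1 (add A):
    ○ open, literals {A=true, B=false, C=true, E=false}.
  branch 2 (add (A and not D)):
    (A and not D): α-rule — add A, not D.
    ○ open, literals {A=true, B=false, C=true, D=false, E=false}.
0 branches closed, 2 open.
An open branch gives a countermodel: A=true, B=false, C=true, E=false (unmentioned atoms arbitrary); the premises hold there but the conclusion fails.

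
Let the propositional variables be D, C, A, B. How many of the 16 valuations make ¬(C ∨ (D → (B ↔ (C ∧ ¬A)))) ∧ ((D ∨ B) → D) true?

Initial set: {T (¬(C ∨ (D → (B ↔ (C ∧ ¬A)))) ∧ ((D ∨ B) → D))}.
T (¬(C ∨ (D → (B ↔ (C ∧ ¬A)))) ∧ ((D ∨ B) → D)): α-rule — add T ¬(C ∨ (D → (B ↔ (C ∧ ¬A)))), T ((D ∨ B) → D).
T ¬(C ∨ (D → (B ↔ (C ∧ ¬A)))): α-rule — add F C, F (D → (B ↔ (C ∧ ¬A))).
F (D → (B ↔ (C ∧ ¬A))): α-rule — add T D, F (B ↔ (C ∧ ¬A)).
T ((D ∨ B) → D): β-rule — branch into F (D ∨ B)  //  T D.
  branch 1 (add F (D ∨ B)):
    F (D ∨ B): α-rule — add F D, F B.
    × closes — contains both D and ¬D.
  branch 2 (add T D):
    F (B ↔ (C ∧ ¬A)): β-rule — branch into T B, F (C ∧ ¬A)  //  F B, T (C ∧ ¬A).
      branch 2.1 (add T B, F (C ∧ ¬A)):
        F (C ∧ ¬A): β-rule — branch into F C  //  F ¬A.
          branch 2.1.1 (add F C):
            ○ open, literals {B=T, C=F, D=T}.
          branch 2.1.2 (add F ¬A):
            ○ open, literals {A=T, B=T, C=F, D=T}.
      branch 2.2 (add F B, T (C ∧ ¬A)):
        T (C ∧ ¬A): α-rule — add T C, T ¬A.
        × closes — contains both C and ¬C.
2 branches closed, 2 open.
Each open branch fixes some atoms; the unmentioned ones are free. Counting distinct full assignments: branch {B=T, C=F, D=T} (A) contributes 2 new; branch {A=T, B=T, C=F, D=T} (none free) contributes 0 new. Total: 2.

2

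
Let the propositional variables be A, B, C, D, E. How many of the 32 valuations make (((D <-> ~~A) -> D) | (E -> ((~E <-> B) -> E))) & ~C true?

16

Initial set: {((((D <-> ~~A) -> D) | (E -> ((~E <-> B) -> E))) & ~C)}.
((((D <-> ~~A) -> D) | (E -> ((~E <-> B) -> E))) & ~C): α-rule — add (((D <-> ~~A) -> D) | (E -> ((~E <-> B) -> E))), ~C.
(((D <-> ~~A) -> D) | (E -> ((~E <-> B) -> E))): β-rule — branch into ((D <-> ~~A) -> D)  //  (E -> ((~E <-> B) -> E)).
  branch 1 (add ((D <-> ~~A) -> D)):
    ((D <-> ~~A) -> D): β-rule — branch into ~(D <-> ~~A)  //  D.
      branch 1.1 (add ~(D <-> ~~A)):
        ~(D <-> ~~A): β-rule — branch into D, ~~~A  //  ~D, ~~A.
          branch 1.1.1 (add D, ~~~A):
            ~~~A: drop double negation, giving ~A.
            ○ open, literals {A=0, C=0, D=1}.
          branch 1.1.2 (add ~D, ~~A):
            ~~A: drop double negation, giving A.
            ○ open, literals {A=1, C=0, D=0}.
      branch 1.2 (add D):
        ○ open, literals {C=0, D=1}.
  branch 2 (add (E -> ((~E <-> B) -> E))):
    (E -> ((~E <-> B) -> E)): β-rule — branch into ~E  //  ((~E <-> B) -> E).
      branch 2.1 (add ~E):
        ○ open, literals {C=0, E=0}.
      branch 2.2 (add ((~E <-> B) -> E)):
        ((~E <-> B) -> E): β-rule — branch into ~(~E <-> B)  //  E.
          branch 2.2.1 (add ~(~E <-> B)):
            ~(~E <-> B): β-rule — branch into ~E, ~B  //  ~~E, B.
              branch 2.2.1.1 (add ~E, ~B):
                ○ open, literals {B=0, C=0, E=0}.
              branch 2.2.1.2 (add ~~E, B):
                ○ open, literals {B=1, C=0, E=1}.
          branch 2.2.2 (add E):
            ○ open, literals {C=0, E=1}.
0 branches closed, 7 open.
Each open branch fixes some atoms; the unmentioned ones are free. Counting distinct full assignments: branch {A=0, C=0, D=1} (B, E) contributes 4 new; branch {A=1, C=0, D=0} (B, E) contributes 4 new; branch {C=0, D=1} (A, B, E) contributes 4 new; branch {C=0, E=0} (A, B, D) contributes 2 new; branch {B=0, C=0, E=0} (A, D) contributes 0 new; branch {B=1, C=0, E=1} (A, D) contributes 1 new; branch {C=0, E=1} (A, B, D) contributes 1 new. Total: 16.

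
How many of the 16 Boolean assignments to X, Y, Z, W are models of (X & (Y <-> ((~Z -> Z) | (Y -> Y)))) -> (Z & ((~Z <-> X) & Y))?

12

Initial set: {((X & (Y <-> ((~Z -> Z) | (Y -> Y)))) -> (Z & ((~Z <-> X) & Y)))}.
((X & (Y <-> ((~Z -> Z) | (Y -> Y)))) -> (Z & ((~Z <-> X) & Y))): β-rule — branch into ~(X & (Y <-> ((~Z -> Z) | (Y -> Y))))  //  (Z & ((~Z <-> X) & Y)).
  branch 1 (add ~(X & (Y <-> ((~Z -> Z) | (Y -> Y))))):
    ~(X & (Y <-> ((~Z -> Z) | (Y -> Y)))): β-rule — branch into ~X  //  ~(Y <-> ((~Z -> Z) | (Y -> Y))).
      branch 1.1 (add ~X):
        ○ open, literals {X=0}.
      branch 1.2 (add ~(Y <-> ((~Z -> Z) | (Y -> Y)))):
        ~(Y <-> ((~Z -> Z) | (Y -> Y))): β-rule — branch into Y, ~((~Z -> Z) | (Y -> Y))  //  ~Y, ((~Z -> Z) | (Y -> Y)).
          branch 1.2.1 (add Y, ~((~Z -> Z) | (Y -> Y))):
            ~((~Z -> Z) | (Y -> Y)): α-rule — add ~(~Z -> Z), ~(Y -> Y).
            ~(~Z -> Z): α-rule — add ~Z, ~Z.
            ~(Y -> Y): α-rule — add Y, ~Y.
            × closes — contains both Y and ~Y.
          branch 1.2.2 (add ~Y, ((~Z -> Z) | (Y -> Y))):
            ((~Z -> Z) | (Y -> Y)): β-rule — branch into (~Z -> Z)  //  (Y -> Y).
              branch 1.2.2.1 (add (~Z -> Z)):
                (~Z -> Z): β-rule — branch into ~~Z  //  Z.
                  branch 1.2.2.1.1 (add ~~Z):
                    ○ open, literals {Y=0, Z=1}.
                  branch 1.2.2.1.2 (add Z):
                    ○ open, literals {Y=0, Z=1}.
              branch 1.2.2.2 (add (Y -> Y)):
                (Y -> Y): β-rule — branch into ~Y  //  Y.
                  branch 1.2.2.2.1 (add ~Y):
                    ○ open, literals {Y=0}.
                  branch 1.2.2.2.2 (add Y):
                    × closes — contains both Y and ~Y.
  branch 2 (add (Z & ((~Z <-> X) & Y))):
    (Z & ((~Z <-> X) & Y)): α-rule — add Z, ((~Z <-> X) & Y).
    ((~Z <-> X) & Y): α-rule — add (~Z <-> X), Y.
    (~Z <-> X): β-rule — branch into ~Z, X  //  ~~Z, ~X.
      branch 2.1 (add ~Z, X):
        × closes — contains both Z and ~Z.
      branch 2.2 (add ~~Z, ~X):
        ○ open, literals {X=0, Y=1, Z=1}.
3 branches closed, 5 open.
Each open branch fixes some atoms; the unmentioned ones are free. Counting distinct full assignments: branch {X=0} (Y, Z, W) contributes 8 new; branch {Y=0, Z=1} (X, W) contributes 2 new; branch {Y=0, Z=1} (X, W) contributes 0 new; branch {Y=0} (X, Z, W) contributes 2 new; branch {X=0, Y=1, Z=1} (W) contributes 0 new. Total: 12.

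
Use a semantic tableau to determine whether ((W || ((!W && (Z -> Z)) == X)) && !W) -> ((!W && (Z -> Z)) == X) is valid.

Assume the negation and expand:
Initial set: {!(((W || ((!W && (Z -> Z)) == X)) && !W) -> ((!W && (Z -> Z)) == X))}.
!(((W || ((!W && (Z -> Z)) == X)) && !W) -> ((!W && (Z -> Z)) == X)): α-rule — add ((W || ((!W && (Z -> Z)) == X)) && !W), !((!W && (Z -> Z)) == X).
((W || ((!W && (Z -> Z)) == X)) && !W): α-rule — add (W || ((!W && (Z -> Z)) == X)), !W.
!((!W && (Z -> Z)) == X): β-rule — branch into (!W && (Z -> Z)), !X  //  !(!W && (Z -> Z)), X.
  branch 1 (add (!W && (Z -> Z)), !X):
    (!W && (Z -> Z)): α-rule — add !W, (Z -> Z).
    (W || ((!W && (Z -> Z)) == X)): β-rule — branch into W  //  ((!W && (Z -> Z)) == X).
      branch 1.1 (add W):
        × closes — contains both W and !W.
      branch 1.2 (add ((!W && (Z -> Z)) == X)):
        (Z -> Z): β-rule — branch into !Z  //  Z.
          branch 1.2.1 (add !Z):
            ((!W && (Z -> Z)) == X): β-rule — branch into (!W && (Z -> Z)), X  //  !(!W && (Z -> Z)), !X.
              branch 1.2.1.1 (add (!W && (Z -> Z)), X):
                × closes — contains both X and !X.
              branch 1.2.1.2 (add !(!W && (Z -> Z)), !X):
                !(!W && (Z -> Z)): β-rule — branch into !!W  //  !(Z -> Z).
                  branch 1.2.1.2.1 (add !!W):
                    × closes — contains both W and !W.
                  branch 1.2.1.2.2 (add !(Z -> Z)):
                    !(Z -> Z): α-rule — add Z, !Z.
                    × closes — contains both Z and !Z.
          branch 1.2.2 (add Z):
            ((!W && (Z -> Z)) == X): β-rule — branch into (!W && (Z -> Z)), X  //  !(!W && (Z -> Z)), !X.
              branch 1.2.2.1 (add (!W && (Z -> Z)), X):
                × closes — contains both X and !X.
              branch 1.2.2.2 (add !(!W && (Z -> Z)), !X):
                !(!W && (Z -> Z)): β-rule — branch into !!W  //  !(Z -> Z).
                  branch 1.2.2.2.1 (add !!W):
                    × closes — contains both W and !W.
                  branch 1.2.2.2.2 (add !(Z -> Z)):
                    !(Z -> Z): α-rule — add Z, !Z.
                    × closes — contains both Z and !Z.
  branch 2 (add !(!W && (Z -> Z)), X):
    (W || ((!W && (Z -> Z)) == X)): β-rule — branch into W  //  ((!W && (Z -> Z)) == X).
      branch 2.1 (add W):
        × closes — contains both W and !W.
      branch 2.2 (add ((!W && (Z -> Z)) == X)):
        !(!W && (Z -> Z)): β-rule — branch into !!W  //  !(Z -> Z).
          branch 2.2.1 (add !!W):
            × closes — contains both W and !W.
          branch 2.2.2 (add !(Z -> Z)):
            !(Z -> Z): α-rule — add Z, !Z.
            × closes — contains both Z and !Z.
All 10 branches close.
Every branch closed, so the negation is unsatisfiable and the formula is valid.

Valid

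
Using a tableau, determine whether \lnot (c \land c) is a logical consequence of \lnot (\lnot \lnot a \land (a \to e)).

No

Initial set: {\lnot (\lnot \lnot a \land (a \to e)); \lnot \lnot (c \land c)}.
\lnot \lnot (c \land c): α-rule — add c, c.
\lnot (\lnot \lnot a \land (a \to e)): β-rule — branch into \lnot \lnot \lnot a  //  \lnot (a \to e).
  branch 1 (add \lnot \lnot \lnot a):
    \lnot \lnot \lnot a: drop double negation, giving \lnot a.
    ○ open, literals {a=0, c=1}.
  branch 2 (add \lnot (a \to e)):
    \lnot (a \to e): α-rule — add a, \lnot e.
    ○ open, literals {a=1, c=1, e=0}.
0 branches closed, 2 open.
An open branch gives a countermodel: a=0, c=1 (unmentioned atoms arbitrary); the premises hold there but the conclusion fails.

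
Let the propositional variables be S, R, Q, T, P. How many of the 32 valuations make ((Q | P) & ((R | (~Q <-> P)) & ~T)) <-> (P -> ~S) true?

12

Initial set: {(((Q | P) & ((R | (~Q <-> P)) & ~T)) <-> (P -> ~S))}.
(((Q | P) & ((R | (~Q <-> P)) & ~T)) <-> (P -> ~S)): β-rule — branch into ((Q | P) & ((R | (~Q <-> P)) & ~T)), (P -> ~S)  //  ~((Q | P) & ((R | (~Q <-> P)) & ~T)), ~(P -> ~S).
  branch 1 (add ((Q | P) & ((R | (~Q <-> P)) & ~T)), (P -> ~S)):
    ((Q | P) & ((R | (~Q <-> P)) & ~T)): α-rule — add (Q | P), ((R | (~Q <-> P)) & ~T).
    ((R | (~Q <-> P)) & ~T): α-rule — add (R | (~Q <-> P)), ~T.
    (P -> ~S): β-rule — branch into ~P  //  ~S.
      branch 1.1 (add ~P):
        (Q | P): β-rule — branch into Q  //  P.
          branch 1.1.1 (add Q):
            (R | (~Q <-> P)): β-rule — branch into R  //  (~Q <-> P).
              branch 1.1.1.1 (add R):
                ○ open, literals {P=0, Q=1, R=1, T=0}.
              branch 1.1.1.2 (add (~Q <-> P)):
                (~Q <-> P): β-rule — branch into ~Q, P  //  ~~Q, ~P.
                  branch 1.1.1.2.1 (add ~Q, P):
                    × closes — contains both Q and ~Q.
                  branch 1.1.1.2.2 (add ~~Q, ~P):
                    ○ open, literals {P=0, Q=1, T=0}.
          branch 1.1.2 (add P):
            × closes — contains both P and ~P.
      branch 1.2 (add ~S):
        (Q | P): β-rule — branch into Q  //  P.
          branch 1.2.1 (add Q):
            (R | (~Q <-> P)): β-rule — branch into R  //  (~Q <-> P).
              branch 1.2.1.1 (add R):
                ○ open, literals {Q=1, R=1, S=0, T=0}.
              branch 1.2.1.2 (add (~Q <-> P)):
                (~Q <-> P): β-rule — branch into ~Q, P  //  ~~Q, ~P.
                  branch 1.2.1.2.1 (add ~Q, P):
                    × closes — contains both Q and ~Q.
                  branch 1.2.1.2.2 (add ~~Q, ~P):
                    ○ open, literals {P=0, Q=1, S=0, T=0}.
          branch 1.2.2 (add P):
            (R | (~Q <-> P)): β-rule — branch into R  //  (~Q <-> P).
              branch 1.2.2.1 (add R):
                ○ open, literals {P=1, R=1, S=0, T=0}.
              branch 1.2.2.2 (add (~Q <-> P)):
                (~Q <-> P): β-rule — branch into ~Q, P  //  ~~Q, ~P.
                  branch 1.2.2.2.1 (add ~Q, P):
                    ○ open, literals {P=1, Q=0, S=0, T=0}.
                  branch 1.2.2.2.2 (add ~~Q, ~P):
                    × closes — contains both P and ~P.
  branch 2 (add ~((Q | P) & ((R | (~Q <-> P)) & ~T)), ~(P -> ~S)):
    ~(P -> ~S): α-rule — add P, ~~S.
    ~((Q | P) & ((R | (~Q <-> P)) & ~T)): β-rule — branch into ~(Q | P)  //  ~((R | (~Q <-> P)) & ~T).
      branch 2.1 (add ~(Q | P)):
        ~(Q | P): α-rule — add ~Q, ~P.
        × closes — contains both P and ~P.
      branch 2.2 (add ~((R | (~Q <-> P)) & ~T)):
        ~((R | (~Q <-> P)) & ~T): β-rule — branch into ~(R | (~Q <-> P))  //  ~~T.
          branch 2.2.1 (add ~(R | (~Q <-> P))):
            ~(R | (~Q <-> P)): α-rule — add ~R, ~(~Q <-> P).
            ~(~Q <-> P): β-rule — branch into ~Q, ~P  //  ~~Q, P.
              branch 2.2.1.1 (add ~Q, ~P):
                × closes — contains both P and ~P.
              branch 2.2.1.2 (add ~~Q, P):
                ○ open, literals {P=1, Q=1, R=0, S=1}.
          branch 2.2.2 (add ~~T):
            ○ open, literals {P=1, S=1, T=1}.
6 branches closed, 8 open.
Each open branch fixes some atoms; the unmentioned ones are free. Counting distinct full assignments: branch {P=0, Q=1, R=1, T=0} (S) contributes 2 new; branch {P=0, Q=1, T=0} (S, R) contributes 2 new; branch {Q=1, R=1, S=0, T=0} (P) contributes 1 new; branch {P=0, Q=1, S=0, T=0} (R) contributes 0 new; branch {P=1, R=1, S=0, T=0} (Q) contributes 1 new; branch {P=1, Q=0, S=0, T=0} (R) contributes 1 new; branch {P=1, Q=1, R=0, S=1} (T) contributes 2 new; branch {P=1, S=1, T=1} (R, Q) contributes 3 new. Total: 12.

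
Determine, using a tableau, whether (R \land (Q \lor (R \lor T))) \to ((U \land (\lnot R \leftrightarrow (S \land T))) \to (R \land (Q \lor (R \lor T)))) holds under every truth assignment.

Valid

Assume the negation and expand:
Initial set: {\lnot ((R \land (Q \lor (R \lor T))) \to ((U \land (\lnot R \leftrightarrow (S \land T))) \to (R \land (Q \lor (R \lor T)))))}.
\lnot ((R \land (Q \lor (R \lor T))) \to ((U \land (\lnot R \leftrightarrow (S \land T))) \to (R \land (Q \lor (R \lor T))))): α-rule — add (R \land (Q \lor (R \lor T))), \lnot ((U \land (\lnot R \leftrightarrow (S \land T))) \to (R \land (Q \lor (R \lor T)))).
(R \land (Q \lor (R \lor T))): α-rule — add R, (Q \lor (R \lor T)).
\lnot ((U \land (\lnot R \leftrightarrow (S \land T))) \to (R \land (Q \lor (R \lor T)))): α-rule — add (U \land (\lnot R \leftrightarrow (S \land T))), \lnot (R \land (Q \lor (R \lor T))).
(U \land (\lnot R \leftrightarrow (S \land T))): α-rule — add U, (\lnot R \leftrightarrow (S \land T)).
(Q \lor (R \lor T)): β-rule — branch into Q  //  (R \lor T).
  branch 1 (add Q):
    \lnot (R \land (Q \lor (R \lor T))): β-rule — branch into \lnot R  //  \lnot (Q \lor (R \lor T)).
      branch 1.1 (add \lnot R):
        × closes — contains both R and \lnot R.
      branch 1.2 (add \lnot (Q \lor (R \lor T))):
        \lnot (Q \lor (R \lor T)): α-rule — add \lnot Q, \lnot (R \lor T).
        × closes — contains both Q and \lnot Q.
  branch 2 (add (R \lor T)):
    \lnot (R \land (Q \lor (R \lor T))): β-rule — branch into \lnot R  //  \lnot (Q \lor (R \lor T)).
      branch 2.1 (add \lnot R):
        × closes — contains both R and \lnot R.
      branch 2.2 (add \lnot (Q \lor (R \lor T))):
        \lnot (Q \lor (R \lor T)): α-rule — add \lnot Q, \lnot (R \lor T).
        \lnot (R \lor T): α-rule — add \lnot R, \lnot T.
        × closes — contains both R and \lnot R.
All 4 branches close.
Every branch closed, so the negation is unsatisfiable and the formula is valid.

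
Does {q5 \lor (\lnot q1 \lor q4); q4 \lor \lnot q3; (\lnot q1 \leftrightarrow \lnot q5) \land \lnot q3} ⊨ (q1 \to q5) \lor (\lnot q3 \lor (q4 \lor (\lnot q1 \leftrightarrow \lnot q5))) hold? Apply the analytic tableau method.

Initial set: {(q5 \lor (\lnot q1 \lor q4)); (q4 \lor \lnot q3); ((\lnot q1 \leftrightarrow \lnot q5) \land \lnot q3); \lnot ((q1 \to q5) \lor (\lnot q3 \lor (q4 \lor (\lnot q1 \leftrightarrow \lnot q5))))}.
((\lnot q1 \leftrightarrow \lnot q5) \land \lnot q3): α-rule — add (\lnot q1 \leftrightarrow \lnot q5), \lnot q3.
\lnot ((q1 \to q5) \lor (\lnot q3 \lor (q4 \lor (\lnot q1 \leftrightarrow \lnot q5)))): α-rule — add \lnot (q1 \to q5), \lnot (\lnot q3 \lor (q4 \lor (\lnot q1 \leftrightarrow \lnot q5))).
\lnot (q1 \to q5): α-rule — add q1, \lnot q5.
\lnot (\lnot q3 \lor (q4 \lor (\lnot q1 \leftrightarrow \lnot q5))): α-rule — add \lnot \lnot q3, \lnot (q4 \lor (\lnot q1 \leftrightarrow \lnot q5)).
× closes — contains both q3 and \lnot q3.
All 1 branch closes.
Every branch closed, so the premises entail the conclusion.

Yes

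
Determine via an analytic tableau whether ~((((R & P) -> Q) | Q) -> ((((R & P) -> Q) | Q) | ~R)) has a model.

Initial set: {~((((R & P) -> Q) | Q) -> ((((R & P) -> Q) | Q) | ~R))}.
~((((R & P) -> Q) | Q) -> ((((R & P) -> Q) | Q) | ~R)): α-rule — add (((R & P) -> Q) | Q), ~((((R & P) -> Q) | Q) | ~R).
~((((R & P) -> Q) | Q) | ~R): α-rule — add ~(((R & P) -> Q) | Q), ~~R.
~(((R & P) -> Q) | Q): α-rule — add ~((R & P) -> Q), ~Q.
~((R & P) -> Q): α-rule — add (R & P), ~Q.
(R & P): α-rule — add R, P.
(((R & P) -> Q) | Q): β-rule — branch into ((R & P) -> Q)  //  Q.
  branch 1 (add ((R & P) -> Q)):
    ((R & P) -> Q): β-rule — branch into ~(R & P)  //  Q.
      branch 1.1 (add ~(R & P)):
        ~(R & P): β-rule — branch into ~R  //  ~P.
          branch 1.1.1 (add ~R):
            × closes — contains both R and ~R.
          branch 1.1.2 (add ~P):
            × closes — contains both P and ~P.
      branch 1.2 (add Q):
        × closes — contains both Q and ~Q.
  branch 2 (add Q):
    × closes — contains both Q and ~Q.
All 4 branches close.
Every branch closed; the formula is unsatisfiable.

Unsatisfiable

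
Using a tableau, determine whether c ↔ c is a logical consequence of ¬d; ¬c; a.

Yes

Initial set: {T ¬d; T ¬c; T a; F (c ↔ c)}.
F (c ↔ c): β-rule — branch into T c, F c  //  F c, T c.
  branch 1 (add T c, F c):
    × closes — contains both c and ¬c.
  branch 2 (add F c, T c):
    × closes — contains both c and ¬c.
All 2 branches close.
Every branch closed, so the premises entail the conclusion.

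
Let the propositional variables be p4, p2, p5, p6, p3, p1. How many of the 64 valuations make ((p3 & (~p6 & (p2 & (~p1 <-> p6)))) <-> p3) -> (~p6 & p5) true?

Initial set: {(((p3 & (~p6 & (p2 & (~p1 <-> p6)))) <-> p3) -> (~p6 & p5))}.
(((p3 & (~p6 & (p2 & (~p1 <-> p6)))) <-> p3) -> (~p6 & p5)): β-rule — branch into ~((p3 & (~p6 & (p2 & (~p1 <-> p6)))) <-> p3)  //  (~p6 & p5).
  branch 1 (add ~((p3 & (~p6 & (p2 & (~p1 <-> p6)))) <-> p3)):
    ~((p3 & (~p6 & (p2 & (~p1 <-> p6)))) <-> p3): β-rule — branch into (p3 & (~p6 & (p2 & (~p1 <-> p6)))), ~p3  //  ~(p3 & (~p6 & (p2 & (~p1 <-> p6)))), p3.
      branch 1.1 (add (p3 & (~p6 & (p2 & (~p1 <-> p6)))), ~p3):
        (p3 & (~p6 & (p2 & (~p1 <-> p6)))): α-rule — add p3, (~p6 & (p2 & (~p1 <-> p6))).
        × closes — contains both p3 and ~p3.
      branch 1.2 (add ~(p3 & (~p6 & (p2 & (~p1 <-> p6)))), p3):
        ~(p3 & (~p6 & (p2 & (~p1 <-> p6)))): β-rule — branch into ~p3  //  ~(~p6 & (p2 & (~p1 <-> p6))).
          branch 1.2.1 (add ~p3):
            × closes — contains both p3 and ~p3.
          branch 1.2.2 (add ~(~p6 & (p2 & (~p1 <-> p6)))):
            ~(~p6 & (p2 & (~p1 <-> p6))): β-rule — branch into ~~p6  //  ~(p2 & (~p1 <-> p6)).
              branch 1.2.2.1 (add ~~p6):
                ○ open, literals {p3=1, p6=1}.
              branch 1.2.2.2 (add ~(p2 & (~p1 <-> p6))):
                ~(p2 & (~p1 <-> p6)): β-rule — branch into ~p2  //  ~(~p1 <-> p6).
                  branch 1.2.2.2.1 (add ~p2):
                    ○ open, literals {p2=0, p3=1}.
                  branch 1.2.2.2.2 (add ~(~p1 <-> p6)):
                    ~(~p1 <-> p6): β-rule — branch into ~p1, ~p6  //  ~~p1, p6.
                      branch 1.2.2.2.2.1 (add ~p1, ~p6):
                        ○ open, literals {p1=0, p3=1, p6=0}.
                      branch 1.2.2.2.2.2 (add ~~p1, p6):
                        ○ open, literals {p1=1, p3=1, p6=1}.
  branch 2 (add (~p6 & p5)):
    (~p6 & p5): α-rule — add ~p6, p5.
    ○ open, literals {p5=1, p6=0}.
2 branches closed, 5 open.
Each open branch fixes some atoms; the unmentioned ones are free. Counting distinct full assignments: branch {p3=1, p6=1} (p4, p2, p5, p1) contributes 16 new; branch {p2=0, p3=1} (p4, p5, p6, p1) contributes 8 new; branch {p1=0, p3=1, p6=0} (p4, p2, p5) contributes 4 new; branch {p1=1, p3=1, p6=1} (p4, p2, p5) contributes 0 new; branch {p5=1, p6=0} (p4, p2, p3, p1) contributes 10 new. Total: 38.

38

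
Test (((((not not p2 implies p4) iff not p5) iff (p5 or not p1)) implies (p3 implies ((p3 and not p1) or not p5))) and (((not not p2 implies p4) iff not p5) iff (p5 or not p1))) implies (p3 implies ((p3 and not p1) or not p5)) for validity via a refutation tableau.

Assume the negation and expand:
Initial set: {F ((((((not not p2 implies p4) iff not p5) iff (p5 or not p1)) implies (p3 implies ((p3 and not p1) or not p5))) and (((not not p2 implies p4) iff not p5) iff (p5 or not p1))) implies (p3 implies ((p3 and not p1) or not p5)))}.
F ((((((not not p2 implies p4) iff not p5) iff (p5 or not p1)) implies (p3 implies ((p3 and not p1) or not p5))) and (((not not p2 implies p4) iff not p5) iff (p5 or not p1))) implies (p3 implies ((p3 and not p1) or not p5))): α-rule — add T (((((not not p2 implies p4) iff not p5) iff (p5 or not p1)) implies (p3 implies ((p3 and not p1) or not p5))) and (((not not p2 implies p4) iff not p5) iff (p5 or not p1))), F (p3 implies ((p3 and not p1) or not p5)).
T (((((not not p2 implies p4) iff not p5) iff (p5 or not p1)) implies (p3 implies ((p3 and not p1) or not p5))) and (((not not p2 implies p4) iff not p5) iff (p5 or not p1))): α-rule — add T ((((not not p2 implies p4) iff not p5) iff (p5 or not p1)) implies (p3 implies ((p3 and not p1) or not p5))), T (((not not p2 implies p4) iff not p5) iff (p5 or not p1)).
F (p3 implies ((p3 and not p1) or not p5)): α-rule — add T p3, F ((p3 and not p1) or not p5).
F ((p3 and not p1) or not p5): α-rule — add F (p3 and not p1), F not p5.
T ((((not not p2 implies p4) iff not p5) iff (p5 or not p1)) implies (p3 implies ((p3 and not p1) or not p5))): β-rule — branch into F (((not not p2 implies p4) iff not p5) iff (p5 or not p1))  //  T (p3 implies ((p3 and not p1) or not p5)).
  branch 1 (add F (((not not p2 implies p4) iff not p5) iff (p5 or not p1))):
    T (((not not p2 implies p4) iff not p5) iff (p5 or not p1)): β-rule — branch into T ((not not p2 implies p4) iff not p5), T (p5 or not p1)  //  F ((not not p2 implies p4) iff not p5), F (p5 or not p1).
      branch 1.1 (add T ((not not p2 implies p4) iff not p5), T (p5 or not p1)):
        F (p3 and not p1): β-rule — branch into F p3  //  F not p1.
          branch 1.1.1 (add F p3):
            × closes — contains both p3 and not p3.
          branch 1.1.2 (add F not p1):
            F (((not not p2 implies p4) iff not p5) iff (p5 or not p1)): β-rule — branch into T ((not not p2 implies p4) iff not p5), F (p5 or not p1)  //  F ((not not p2 implies p4) iff not p5), T (p5 or not p1).
              branch 1.1.2.1 (add T ((not not p2 implies p4) iff not p5), F (p5 or not p1)):
                F (p5 or not p1): α-rule — add F p5, F not p1.
                × closes — contains both p5 and not p5.
              branch 1.1.2.2 (add F ((not not p2 implies p4) iff not p5), T (p5 or not p1)):
                T ((not not p2 implies p4) iff not p5): β-rule — branch into T (not not p2 implies p4), T not p5  //  F (not not p2 implies p4), F not p5.
                  branch 1.1.2.2.1 (add T (not not p2 implies p4), T not p5):
                    × closes — contains both p5 and not p5.
                  branch 1.1.2.2.2 (add F (not not p2 implies p4), F not p5):
                    F (not not p2 implies p4): α-rule — add T not not p2, F p4.
                    T not not p2: drop double negation, giving T p2.
                    T (p5 or not p1): β-rule — branch into T p5  //  T not p1.
                      branch 1.1.2.2.2.1 (add T p5):
                        F ((not not p2 implies p4) iff not p5): β-rule — branch into T (not not p2 implies p4), F not p5  //  F (not not p2 implies p4), T not p5.
                          branch 1.1.2.2.2.1.1 (add T (not not p2 implies p4), F not p5):
                            T (p5 or not p1): β-rule — branch into T p5  //  T not p1.
                              branch 1.1.2.2.2.1.1.1 (add T p5):
                                T (not not p2 implies p4): β-rule — branch into F not not p2  //  T p4.
                                  branch 1.1.2.2.2.1.1.1.1 (add F not not p2):
                                    F not not p2: drop double negation, giving F p2.
                                    × closes — contains both p2 and not p2.
                                  branch 1.1.2.2.2.1.1.1.2 (add T p4):
                                    × closes — contains both p4 and not p4.
                              branch 1.1.2.2.2.1.1.2 (add T not p1):
                                × closes — contains both p1 and not p1.
                          branch 1.1.2.2.2.1.2 (add F (not not p2 implies p4), T not p5):
                            × closes — contains both p5 and not p5.
                      branch 1.1.2.2.2.2 (add T not p1):
                        × closes — contains both p1 and not p1.
      branch 1.2 (add F ((not not p2 implies p4) iff not p5), F (p5 or not p1)):
        F (p5 or not p1): α-rule — add F p5, F not p1.
        × closes — contains both p5 and not p5.
  branch 2 (add T (p3 implies ((p3 and not p1) or not p5))):
    T (((not not p2 implies p4) iff not p5) iff (p5 or not p1)): β-rule — branch into T ((not not p2 implies p4) iff not p5), T (p5 or not p1)  //  F ((not not p2 implies p4) iff not p5), F (p5 or not p1).
      branch 2.1 (add T ((not not p2 implies p4) iff not p5), T (p5 or not p1)):
        F (p3 and not p1): β-rule — branch into F p3  //  F not p1.
          branch 2.1.1 (add F p3):
            × closes — contains both p3 and not p3.
          branch 2.1.2 (add F not p1):
            T (p3 implies ((p3 and not p1) or not p5)): β-rule — branch into F p3  //  T ((p3 and not p1) or not p5).
              branch 2.1.2.1 (add F p3):
                × closes — contains both p3 and not p3.
              branch 2.1.2.2 (add T ((p3 and not p1) or not p5)):
                T ((not not p2 implies p4) iff not p5): β-rule — branch into T (not not p2 implies p4), T not p5  //  F (not not p2 implies p4), F not p5.
                  branch 2.1.2.2.1 (add T (not not p2 implies p4), T not p5):
                    × closes — contains both p5 and not p5.
                  branch 2.1.2.2.2 (add F (not not p2 implies p4), F not p5):
                    F (not not p2 implies p4): α-rule — add T not not p2, F p4.
                    T not not p2: drop double negation, giving T p2.
                    T (p5 or not p1): β-rule — branch into T p5  //  T not p1.
                      branch 2.1.2.2.2.1 (add T p5):
                        T ((p3 and not p1) or not p5): β-rule — branch into T (p3 and not p1)  //  T not p5.
                          branch 2.1.2.2.2.1.1 (add T (p3 and not p1)):
                            T (p3 and not p1): α-rule — add T p3, T not p1.
                            × closes — contains both p1 and not p1.
                          branch 2.1.2.2.2.1.2 (add T not p5):
                            × closes — contains both p5 and not p5.
                      branch 2.1.2.2.2.2 (add T not p1):
                        × closes — contains both p1 and not p1.
      branch 2.2 (add F ((not not p2 implies p4) iff not p5), F (p5 or not p1)):
        F (p5 or not p1): α-rule — add F p5, F not p1.
        × closes — contains both p5 and not p5.
All 16 branches close.
Every branch closed, so the negation is unsatisfiable and the formula is valid.

Valid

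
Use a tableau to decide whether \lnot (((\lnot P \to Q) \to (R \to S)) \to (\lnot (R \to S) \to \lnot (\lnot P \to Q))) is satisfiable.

Unsatisfiable

Initial set: {\lnot (((\lnot P \to Q) \to (R \to S)) \to (\lnot (R \to S) \to \lnot (\lnot P \to Q)))}.
\lnot (((\lnot P \to Q) \to (R \to S)) \to (\lnot (R \to S) \to \lnot (\lnot P \to Q))): α-rule — add ((\lnot P \to Q) \to (R \to S)), \lnot (\lnot (R \to S) \to \lnot (\lnot P \to Q)).
\lnot (\lnot (R \to S) \to \lnot (\lnot P \to Q)): α-rule — add \lnot (R \to S), \lnot \lnot (\lnot P \to Q).
\lnot (R \to S): α-rule — add R, \lnot S.
((\lnot P \to Q) \to (R \to S)): β-rule — branch into \lnot (\lnot P \to Q)  //  (R \to S).
  branch 1 (add \lnot (\lnot P \to Q)):
    \lnot (\lnot P \to Q): α-rule — add \lnot P, \lnot Q.
    \lnot \lnot (\lnot P \to Q): β-rule — branch into \lnot \lnot P  //  Q.
      branch 1.1 (add \lnot \lnot P):
        × closes — contains both P and \lnot P.
      branch 1.2 (add Q):
        × closes — contains both Q and \lnot Q.
  branch 2 (add (R \to S)):
    \lnot \lnot (\lnot P \to Q): β-rule — branch into \lnot \lnot P  //  Q.
      branch 2.1 (add \lnot \lnot P):
        (R \to S): β-rule — branch into \lnot R  //  S.
          branch 2.1.1 (add \lnot R):
            × closes — contains both R and \lnot R.
          branch 2.1.2 (add S):
            × closes — contains both S and \lnot S.
      branch 2.2 (add Q):
        (R \to S): β-rule — branch into \lnot R  //  S.
          branch 2.2.1 (add \lnot R):
            × closes — contains both R and \lnot R.
          branch 2.2.2 (add S):
            × closes — contains both S and \lnot S.
All 6 branches close.
Every branch closed; the formula is unsatisfiable.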